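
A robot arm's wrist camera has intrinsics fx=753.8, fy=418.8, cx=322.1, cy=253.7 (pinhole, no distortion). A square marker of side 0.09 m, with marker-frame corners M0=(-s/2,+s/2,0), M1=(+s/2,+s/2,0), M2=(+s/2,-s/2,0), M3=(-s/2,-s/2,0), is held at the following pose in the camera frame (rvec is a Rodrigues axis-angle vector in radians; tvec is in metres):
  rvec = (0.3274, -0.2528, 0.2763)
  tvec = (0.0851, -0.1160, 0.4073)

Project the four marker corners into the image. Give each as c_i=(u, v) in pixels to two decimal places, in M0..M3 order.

Intrinsics K: fx=753.8, fy=418.8, cx=322.1, cy=253.7
Marker side s = 0.09 m; corners in marker frame (Z=0):
  M0 = (-0.0450, +0.0450, 0)
  M1 = (+0.0450, +0.0450, 0)
  M2 = (+0.0450, -0.0450, 0)
  M3 = (-0.0450, -0.0450, 0)
rvec = (0.3274, -0.2528, 0.2763), |rvec| = θ = 0.49743 rad = 28.501°
Rodrigues: sinθ=0.47717, 1−cosθ=0.12119; R = I + sinθ·[k]× + (1−cosθ)·[k]×²:
    [+0.93131 -0.30558 -0.19820]
    [+0.22451 +0.91011 -0.34827]
    [+0.28681 +0.27985 +0.91620]
t = (0.0851, -0.1160, 0.4073) m
M0: Pc = R·M0+t = (+0.02944, -0.08515, +0.40699); u = 753.8·(+0.02944)/0.40699 + 322.1 = 376.6270, v = 418.8·(-0.08515)/0.40699 + 253.7 = 166.0806
M1: Pc = R·M1+t = (+0.11326, -0.06494, +0.43280); u = 753.8·(+0.11326)/0.43280 + 322.1 = 519.3590, v = 418.8·(-0.06494)/0.43280 + 253.7 = 190.8585
M2: Pc = R·M2+t = (+0.14076, -0.14685, +0.40761); u = 753.8·(+0.14076)/0.40761 + 322.1 = 582.4082, v = 418.8·(-0.14685)/0.40761 + 253.7 = 102.8175
M3: Pc = R·M3+t = (+0.05694, -0.16706, +0.38180); u = 753.8·(+0.05694)/0.38180 + 322.1 = 434.5229, v = 418.8·(-0.16706)/0.38180 + 253.7 = 70.4528

c0=(376.63, 166.08) c1=(519.36, 190.86) c2=(582.41, 102.82) c3=(434.52, 70.45)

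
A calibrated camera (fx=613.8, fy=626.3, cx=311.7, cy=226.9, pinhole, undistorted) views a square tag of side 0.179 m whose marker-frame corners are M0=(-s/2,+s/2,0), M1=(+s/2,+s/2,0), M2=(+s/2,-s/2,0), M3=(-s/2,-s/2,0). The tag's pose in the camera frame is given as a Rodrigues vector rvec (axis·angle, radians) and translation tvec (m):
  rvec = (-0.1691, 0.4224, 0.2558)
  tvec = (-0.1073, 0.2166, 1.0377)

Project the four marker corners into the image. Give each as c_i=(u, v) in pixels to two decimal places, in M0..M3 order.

Intrinsics K: fx=613.8, fy=626.3, cx=311.7, cy=226.9
Marker side s = 0.179 m; corners in marker frame (Z=0):
  M0 = (-0.0895, +0.0895, 0)
  M1 = (+0.0895, +0.0895, 0)
  M2 = (+0.0895, -0.0895, 0)
  M3 = (-0.0895, -0.0895, 0)
rvec = (-0.1691, 0.4224, 0.2558), |rvec| = θ = 0.52197 rad = 29.907°
Rodrigues: sinθ=0.49859, 1−cosθ=0.13316; R = I + sinθ·[k]× + (1−cosθ)·[k]×²:
    [+0.88082 -0.27925 +0.38234]
    [+0.20943 +0.95404 +0.21433]
    [-0.42462 -0.10872 +0.89882]
t = (-0.1073, 0.2166, 1.0377) m
M0: Pc = R·M0+t = (-0.21113, +0.28324, +1.06597); u = 613.8·(-0.21113)/1.06597 + 311.7 = 190.1311, v = 626.3·(+0.28324)/1.06597 + 226.9 = 393.3159
M1: Pc = R·M1+t = (-0.05346, +0.32073, +0.98997); u = 613.8·(-0.05346)/0.98997 + 311.7 = 278.5536, v = 626.3·(+0.32073)/0.98997 + 226.9 = 429.8097
M2: Pc = R·M2+t = (-0.00347, +0.14996, +1.00943); u = 613.8·(-0.00347)/1.00943 + 311.7 = 309.5876, v = 626.3·(+0.14996)/1.00943 + 226.9 = 319.9411
M3: Pc = R·M3+t = (-0.16114, +0.11247, +1.08543); u = 613.8·(-0.16114)/1.08543 + 311.7 = 220.5773, v = 626.3·(+0.11247)/1.08543 + 226.9 = 291.7951

c0=(190.13, 393.32) c1=(278.55, 429.81) c2=(309.59, 319.94) c3=(220.58, 291.80)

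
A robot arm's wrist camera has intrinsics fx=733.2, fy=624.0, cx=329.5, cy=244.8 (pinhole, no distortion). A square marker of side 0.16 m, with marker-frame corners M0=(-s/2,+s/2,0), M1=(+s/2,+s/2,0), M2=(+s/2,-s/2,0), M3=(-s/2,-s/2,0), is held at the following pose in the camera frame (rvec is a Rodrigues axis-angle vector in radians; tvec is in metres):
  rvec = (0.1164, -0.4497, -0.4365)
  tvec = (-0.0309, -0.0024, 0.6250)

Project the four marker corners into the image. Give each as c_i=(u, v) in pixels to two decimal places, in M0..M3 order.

Intrinsics K: fx=733.2, fy=624.0, cx=329.5, cy=244.8
Marker side s = 0.16 m; corners in marker frame (Z=0):
  M0 = (-0.0800, +0.0800, 0)
  M1 = (+0.0800, +0.0800, 0)
  M2 = (+0.0800, -0.0800, 0)
  M3 = (-0.0800, -0.0800, 0)
rvec = (0.1164, -0.4497, -0.4365), |rvec| = θ = 0.63743 rad = 36.522°
Rodrigues: sinθ=0.59513, 1−cosθ=0.19637; R = I + sinθ·[k]× + (1−cosθ)·[k]×²:
    [+0.81018 +0.38224 -0.44442]
    [-0.43283 +0.90137 -0.01381]
    [+0.39530 +0.20354 +0.89571]
t = (-0.0309, -0.0024, 0.6250) m
M0: Pc = R·M0+t = (-0.06514, +0.10434, +0.60966); u = 733.2·(-0.06514)/0.60966 + 329.5 = 251.1657, v = 624.0·(+0.10434)/0.60966 + 244.8 = 351.5904
M1: Pc = R·M1+t = (+0.06449, +0.03508, +0.67291); u = 733.2·(+0.06449)/0.67291 + 329.5 = 399.7718, v = 624.0·(+0.03508)/0.67291 + 244.8 = 277.3329
M2: Pc = R·M2+t = (+0.00334, -0.10914, +0.64034); u = 733.2·(+0.00334)/0.64034 + 329.5 = 333.3190, v = 624.0·(-0.10914)/0.64034 + 244.8 = 138.4489
M3: Pc = R·M3+t = (-0.12629, -0.03988, +0.57709); u = 733.2·(-0.12629)/0.57709 + 329.5 = 169.0434, v = 624.0·(-0.03988)/0.57709 + 244.8 = 201.6755

c0=(251.17, 351.59) c1=(399.77, 277.33) c2=(333.32, 138.45) c3=(169.04, 201.68)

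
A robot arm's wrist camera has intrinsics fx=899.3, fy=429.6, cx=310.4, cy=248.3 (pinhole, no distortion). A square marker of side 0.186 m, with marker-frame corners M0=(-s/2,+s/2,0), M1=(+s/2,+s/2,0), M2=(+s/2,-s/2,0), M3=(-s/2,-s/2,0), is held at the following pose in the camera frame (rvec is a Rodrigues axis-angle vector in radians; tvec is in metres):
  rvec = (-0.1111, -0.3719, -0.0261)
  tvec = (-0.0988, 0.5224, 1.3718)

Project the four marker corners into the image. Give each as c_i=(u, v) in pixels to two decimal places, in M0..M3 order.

c0=(187.75, 447.29) c1=(305.30, 437.35) c2=(299.95, 378.68) c3=(183.82, 385.53)

Intrinsics K: fx=899.3, fy=429.6, cx=310.4, cy=248.3
Marker side s = 0.186 m; corners in marker frame (Z=0):
  M0 = (-0.0930, +0.0930, 0)
  M1 = (+0.0930, +0.0930, 0)
  M2 = (+0.0930, -0.0930, 0)
  M3 = (-0.0930, -0.0930, 0)
rvec = (-0.1111, -0.3719, -0.0261), |rvec| = θ = 0.38902 rad = 22.289°
Rodrigues: sinθ=0.37928, 1−cosθ=0.07472; R = I + sinθ·[k]× + (1−cosθ)·[k]×²:
    [+0.93138 +0.04585 -0.36116]
    [-0.00505 +0.99357 +0.11311]
    [+0.36402 -0.10353 +0.92562]
t = (-0.0988, 0.5224, 1.3718) m
M0: Pc = R·M0+t = (-0.18115, +0.61527, +1.32832); u = 899.3·(-0.18115)/1.32832 + 310.4 = 187.7546, v = 429.6·(+0.61527)/1.32832 + 248.3 = 447.2889
M1: Pc = R·M1+t = (-0.00792, +0.61433, +1.39603); u = 899.3·(-0.00792)/1.39603 + 310.4 = 305.2992, v = 429.6·(+0.61433)/1.39603 + 248.3 = 437.3490
M2: Pc = R·M2+t = (-0.01645, +0.42953, +1.41528); u = 899.3·(-0.01645)/1.41528 + 310.4 = 299.9501, v = 429.6·(+0.42953)/1.41528 + 248.3 = 378.6807
M3: Pc = R·M3+t = (-0.18968, +0.43047, +1.34757); u = 899.3·(-0.18968)/1.34757 + 310.4 = 183.8164, v = 429.6·(+0.43047)/1.34757 + 248.3 = 385.5309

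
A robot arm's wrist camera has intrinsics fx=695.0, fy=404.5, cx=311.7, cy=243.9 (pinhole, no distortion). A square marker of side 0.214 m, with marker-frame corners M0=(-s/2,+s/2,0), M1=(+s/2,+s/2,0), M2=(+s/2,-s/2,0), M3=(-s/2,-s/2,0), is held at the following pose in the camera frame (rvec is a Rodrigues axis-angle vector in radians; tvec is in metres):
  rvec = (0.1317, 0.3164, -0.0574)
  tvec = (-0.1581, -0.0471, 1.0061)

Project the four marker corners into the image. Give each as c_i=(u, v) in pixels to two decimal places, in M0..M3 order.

c0=(145.70, 267.97) c1=(277.60, 266.48) c2=(264.77, 177.80) c3=(130.41, 185.13)

Intrinsics K: fx=695.0, fy=404.5, cx=311.7, cy=243.9
Marker side s = 0.214 m; corners in marker frame (Z=0):
  M0 = (-0.1070, +0.1070, 0)
  M1 = (+0.1070, +0.1070, 0)
  M2 = (+0.1070, -0.1070, 0)
  M3 = (-0.1070, -0.1070, 0)
rvec = (0.1317, 0.3164, -0.0574), |rvec| = θ = 0.34749 rad = 19.910°
Rodrigues: sinθ=0.34054, 1−cosθ=0.05977; R = I + sinθ·[k]× + (1−cosθ)·[k]×²:
    [+0.94882 +0.07688 +0.30633]
    [-0.03563 +0.98978 -0.13806]
    [-0.31381 +0.12008 +0.94186]
t = (-0.1581, -0.0471, 1.0061) m
M0: Pc = R·M0+t = (-0.25140, +0.06262, +1.05253); u = 695.0·(-0.25140)/1.05253 + 311.7 = 145.6982, v = 404.5·(+0.06262)/1.05253 + 243.9 = 267.9652
M1: Pc = R·M1+t = (-0.04835, +0.05499, +0.98537); u = 695.0·(-0.04835)/0.98537 + 311.7 = 277.5973, v = 404.5·(+0.05499)/0.98537 + 243.9 = 266.4757
M2: Pc = R·M2+t = (-0.06480, -0.15682, +0.95967); u = 695.0·(-0.06480)/0.95967 + 311.7 = 264.7697, v = 404.5·(-0.15682)/0.95967 + 243.9 = 177.8013
M3: Pc = R·M3+t = (-0.26785, -0.14919, +1.02683); u = 695.0·(-0.26785)/1.02683 + 311.7 = 130.4088, v = 404.5·(-0.14919)/1.02683 + 243.9 = 185.1275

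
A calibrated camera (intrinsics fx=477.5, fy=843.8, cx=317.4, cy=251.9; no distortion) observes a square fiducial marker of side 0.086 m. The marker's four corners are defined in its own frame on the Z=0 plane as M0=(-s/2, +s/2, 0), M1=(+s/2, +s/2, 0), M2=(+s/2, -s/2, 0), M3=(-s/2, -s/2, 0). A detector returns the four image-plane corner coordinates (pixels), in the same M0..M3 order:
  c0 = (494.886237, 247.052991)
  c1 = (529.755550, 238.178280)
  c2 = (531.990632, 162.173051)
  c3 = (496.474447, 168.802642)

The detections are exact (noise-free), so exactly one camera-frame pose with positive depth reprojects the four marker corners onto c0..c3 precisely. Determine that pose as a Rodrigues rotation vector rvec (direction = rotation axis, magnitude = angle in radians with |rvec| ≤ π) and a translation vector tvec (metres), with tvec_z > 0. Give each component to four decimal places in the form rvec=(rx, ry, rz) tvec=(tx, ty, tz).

rvec=(0.2082, -0.3554, -0.0845) tvec=(0.3817, -0.0523, 0.9292)

Intrinsics K: fx=477.5, fy=843.8, cx=317.4, cy=251.9
Marker side s = 0.086 m; corners in marker frame (Z=0):
  M0 = (-0.0430, +0.0430, 0)
  M1 = (+0.0430, +0.0430, 0)
  M2 = (+0.0430, -0.0430, 0)
  M3 = (-0.0430, -0.0430, 0)
Detected image corners:
  c0 = (494.886237, 247.052991) px
  c1 = (529.755550, 238.178280) px
  c2 = (531.990632, 162.173051) px
  c3 = (496.474447, 168.802642) px
Planar DLT: solve 8×8 A·h = b for H (H[2,2]=1):
  H  [+594.95361 +97.50705 +513.54098]
  H  [-16.41861 +944.25539 +204.37844]
  H  [+0.36194 +0.23339 +1.00000]
B = K⁻¹H; ‖b₁‖=1.076137, ‖b₂‖=1.076137; λ = 2/(‖b₁‖+‖b₂‖) = 0.929250, sign → tz>0 ⇒ λ=+0.929250
r₁ = λ·B[:,0] = (+0.93426,-0.11849,+0.33633); r₂ = λ·B[:,1] = (+0.04559,+0.97513,+0.21688)
r₃ = r₁×r₂ = (-0.35366,-0.18729,+0.91643); SVD([r₁ r₂ r₃]) → R = UVᵀ:
  R  [+0.93426 +0.04559 -0.35366]
  R  [-0.11849 +0.97513 -0.18729]
  R  [+0.33633 +0.21688 +0.91643]
t = (+0.38170, -0.05233, +0.92925) m
tr R = 2.825826; θ = arccos((tr R − 1)/2) = 0.420431 rad = 24.089°
axis k = ((R−Rᵀ)₃₂, (R−Rᵀ)₁₃, (R−Rᵀ)₂₁) / (2 sinθ) = (+0.495113, -0.845258, -0.201002)
rvec = θ·k = (+0.208161, -0.355373, -0.084508)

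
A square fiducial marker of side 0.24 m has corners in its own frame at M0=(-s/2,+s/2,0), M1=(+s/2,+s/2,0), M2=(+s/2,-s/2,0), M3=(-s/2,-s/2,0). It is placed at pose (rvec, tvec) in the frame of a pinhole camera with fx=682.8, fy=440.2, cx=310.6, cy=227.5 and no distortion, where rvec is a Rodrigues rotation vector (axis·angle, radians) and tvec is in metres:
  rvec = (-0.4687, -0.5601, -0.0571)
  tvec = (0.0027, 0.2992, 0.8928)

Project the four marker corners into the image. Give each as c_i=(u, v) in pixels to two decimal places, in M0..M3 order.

Intrinsics K: fx=682.8, fy=440.2, cx=310.6, cy=227.5
Marker side s = 0.24 m; corners in marker frame (Z=0):
  M0 = (-0.1200, +0.1200, 0)
  M1 = (+0.1200, +0.1200, 0)
  M2 = (+0.1200, -0.1200, 0)
  M3 = (-0.1200, -0.1200, 0)
rvec = (-0.4687, -0.5601, -0.0571), |rvec| = θ = 0.73257 rad = 41.973°
Rodrigues: sinθ=0.66878, 1−cosθ=0.25654; R = I + sinθ·[k]× + (1−cosθ)·[k]×²:
    [+0.84848 +0.17762 -0.49854]
    [+0.07337 +0.89343 +0.44318]
    [+0.52412 -0.41260 +0.74502]
t = (0.0027, 0.2992, 0.8928) m
M0: Pc = R·M0+t = (-0.07780, +0.39761, +0.78039); u = 682.8·(-0.07780)/0.78039 + 310.6 = 242.5272, v = 440.2·(+0.39761)/0.78039 + 227.5 = 451.7803
M1: Pc = R·M1+t = (+0.12583, +0.41522, +0.90618); u = 682.8·(+0.12583)/0.90618 + 310.6 = 405.4130, v = 440.2·(+0.41522)/0.90618 + 227.5 = 429.2006
M2: Pc = R·M2+t = (+0.08320, +0.20079, +1.00521); u = 682.8·(+0.08320)/1.00521 + 310.6 = 367.1164, v = 440.2·(+0.20079)/1.00521 + 227.5 = 315.4311
M3: Pc = R·M3+t = (-0.12043, +0.18318, +0.87942); u = 682.8·(-0.12043)/0.87942 + 310.6 = 217.0940, v = 440.2·(+0.18318)/0.87942 + 227.5 = 319.1948

c0=(242.53, 451.78) c1=(405.41, 429.20) c2=(367.12, 315.43) c3=(217.09, 319.19)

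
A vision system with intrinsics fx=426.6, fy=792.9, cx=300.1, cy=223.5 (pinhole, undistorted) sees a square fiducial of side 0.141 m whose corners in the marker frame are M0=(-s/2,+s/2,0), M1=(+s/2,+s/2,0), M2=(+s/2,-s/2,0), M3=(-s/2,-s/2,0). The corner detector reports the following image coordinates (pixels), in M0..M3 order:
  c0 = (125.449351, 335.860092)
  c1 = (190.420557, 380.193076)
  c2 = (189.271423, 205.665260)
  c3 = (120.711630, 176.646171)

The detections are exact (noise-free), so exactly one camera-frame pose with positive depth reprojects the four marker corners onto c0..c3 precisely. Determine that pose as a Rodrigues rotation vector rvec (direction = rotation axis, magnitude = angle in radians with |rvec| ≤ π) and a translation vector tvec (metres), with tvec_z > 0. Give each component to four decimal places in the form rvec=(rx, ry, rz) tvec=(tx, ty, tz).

rvec=(0.2455, 0.5151, 0.1249) tvec=(-0.2165, 0.0421, 0.6354)

Intrinsics K: fx=426.6, fy=792.9, cx=300.1, cy=223.5
Marker side s = 0.141 m; corners in marker frame (Z=0):
  M0 = (-0.0705, +0.0705, 0)
  M1 = (+0.0705, +0.0705, 0)
  M2 = (+0.0705, -0.0705, 0)
  M3 = (-0.0705, -0.0705, 0)
Detected image corners:
  c0 = (125.449351, 335.860092) px
  c1 = (190.420557, 380.193076) px
  c2 = (189.271423, 205.665260) px
  c3 = (120.711630, 176.646171) px
Planar DLT: solve 8×8 A·h = b for H (H[2,2]=1):
  H  [+357.07399 +86.30162 +154.76030]
  H  [+57.99887 +1294.29557 +276.06676]
  H  [-0.74183 +0.41390 +1.00000]
B = K⁻¹H; ‖b₁‖=1.573696, ‖b₂‖=1.573696; λ = 2/(‖b₁‖+‖b₂‖) = 0.635447, sign → tz>0 ⇒ λ=+0.635447
r₁ = λ·B[:,0] = (+0.86349,+0.17936,-0.47139); r₂ = λ·B[:,1] = (-0.05647,+0.96314,+0.26301)
r₃ = r₁×r₂ = (+0.50119,-0.20049,+0.84179); SVD([r₁ r₂ r₃]) → R = UVᵀ:
  R  [+0.86349 -0.05647 +0.50119]
  R  [+0.17936 +0.96314 -0.20049]
  R  [-0.47139 +0.26301 +0.84179]
t = (-0.21649, +0.04213, +0.63545) m
tr R = 2.668423; θ = arccos((tr R − 1)/2) = 0.584095 rad = 33.466°
axis k = ((R−Rᵀ)₃₂, (R−Rᵀ)₁₃, (R−Rᵀ)₂₁) / (2 sinθ) = (+0.420264, +0.881848, +0.213826)
rvec = θ·k = (+0.245474, +0.515083, +0.124895)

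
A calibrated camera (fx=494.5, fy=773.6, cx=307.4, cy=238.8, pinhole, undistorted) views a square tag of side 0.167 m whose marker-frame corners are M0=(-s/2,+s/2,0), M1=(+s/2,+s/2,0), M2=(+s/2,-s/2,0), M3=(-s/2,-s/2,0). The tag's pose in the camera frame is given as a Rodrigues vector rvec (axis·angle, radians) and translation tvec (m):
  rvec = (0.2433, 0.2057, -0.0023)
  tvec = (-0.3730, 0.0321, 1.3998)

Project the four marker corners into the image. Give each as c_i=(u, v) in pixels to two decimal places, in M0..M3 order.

Intrinsics K: fx=494.5, fy=773.6, cx=307.4, cy=238.8
Marker side s = 0.167 m; corners in marker frame (Z=0):
  M0 = (-0.0835, +0.0835, 0)
  M1 = (+0.0835, +0.0835, 0)
  M2 = (+0.0835, -0.0835, 0)
  M3 = (-0.0835, -0.0835, 0)
rvec = (0.2433, 0.2057, -0.0023), |rvec| = θ = 0.31861 rad = 18.255°
Rodrigues: sinθ=0.31325, 1−cosθ=0.05033; R = I + sinθ·[k]× + (1−cosθ)·[k]×²:
    [+0.97902 +0.02707 +0.20196]
    [+0.02255 +0.97065 -0.23944]
    [-0.20251 +0.23897 +0.94967]
t = (-0.3730, 0.0321, 1.3998) m
M0: Pc = R·M0+t = (-0.45249, +0.11127, +1.43666); u = 494.5·(-0.45249)/1.43666 + 307.4 = 151.6537, v = 773.6·(+0.11127)/1.43666 + 238.8 = 298.7135
M1: Pc = R·M1+t = (-0.28899, +0.11503, +1.40284); u = 494.5·(-0.28899)/1.40284 + 307.4 = 205.5311, v = 773.6·(+0.11503)/1.40284 + 238.8 = 302.2347
M2: Pc = R·M2+t = (-0.29351, -0.04707, +1.36294); u = 494.5·(-0.29351)/1.36294 + 307.4 = 200.9079, v = 773.6·(-0.04707)/1.36294 + 238.8 = 212.0853
M3: Pc = R·M3+t = (-0.45701, -0.05083, +1.39676); u = 494.5·(-0.45701)/1.39676 + 307.4 = 145.6031, v = 773.6·(-0.05083)/1.39676 + 238.8 = 210.6463

c0=(151.65, 298.71) c1=(205.53, 302.23) c2=(200.91, 212.09) c3=(145.60, 210.65)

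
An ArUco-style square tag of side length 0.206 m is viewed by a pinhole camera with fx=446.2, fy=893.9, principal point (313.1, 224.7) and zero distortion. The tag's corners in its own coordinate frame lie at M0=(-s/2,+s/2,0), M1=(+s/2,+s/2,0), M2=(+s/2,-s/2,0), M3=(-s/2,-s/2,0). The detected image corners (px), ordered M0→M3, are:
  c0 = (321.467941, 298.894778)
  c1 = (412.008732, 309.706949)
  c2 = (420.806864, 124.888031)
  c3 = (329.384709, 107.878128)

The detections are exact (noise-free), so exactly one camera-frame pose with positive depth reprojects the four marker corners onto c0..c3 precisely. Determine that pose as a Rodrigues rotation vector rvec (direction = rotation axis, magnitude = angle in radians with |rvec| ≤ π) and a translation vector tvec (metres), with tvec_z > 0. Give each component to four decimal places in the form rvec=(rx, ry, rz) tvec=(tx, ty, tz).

Intrinsics K: fx=446.2, fy=893.9, cx=313.1, cy=224.7
Marker side s = 0.206 m; corners in marker frame (Z=0):
  M0 = (-0.1030, +0.1030, 0)
  M1 = (+0.1030, +0.1030, 0)
  M2 = (+0.1030, -0.1030, 0)
  M3 = (-0.1030, -0.1030, 0)
Detected image corners:
  c0 = (321.467941, 298.894778) px
  c1 = (412.008732, 309.706949) px
  c2 = (420.806864, 124.888031) px
  c3 = (329.384709, 107.878128) px
Planar DLT: solve 8×8 A·h = b for H (H[2,2]=1):
  H  [+499.34522 -17.86144 +371.61957]
  H  [+100.15580 +924.87845 +211.04682]
  H  [+0.15556 +0.06132 +1.00000]
B = K⁻¹H; ‖b₁‖=1.024457, ‖b₂‖=1.024457; λ = 2/(‖b₁‖+‖b₂‖) = 0.976126, sign → tz>0 ⇒ λ=+0.976126
r₁ = λ·B[:,0] = (+0.98584,+0.07120,+0.15185); r₂ = λ·B[:,1] = (-0.08107,+0.99491,+0.05985)
r₃ = r₁×r₂ = (-0.14682,-0.07131,+0.98659); SVD([r₁ r₂ r₃]) → R = UVᵀ:
  R  [+0.98584 -0.08107 -0.14682]
  R  [+0.07120 +0.99491 -0.07131]
  R  [+0.15185 +0.05985 +0.98659]
t = (+0.12802, -0.01491, +0.97613) m
tr R = 2.967335; θ = arccos((tr R − 1)/2) = 0.180981 rad = 10.369°
axis k = ((R−Rᵀ)₃₂, (R−Rᵀ)₁₃, (R−Rᵀ)₂₁) / (2 sinθ) = (+0.364363, -0.829651, +0.422988)
rvec = θ·k = (+0.065943, -0.150151, +0.076553)

rvec=(0.0659, -0.1502, 0.0766) tvec=(0.1280, -0.0149, 0.9761)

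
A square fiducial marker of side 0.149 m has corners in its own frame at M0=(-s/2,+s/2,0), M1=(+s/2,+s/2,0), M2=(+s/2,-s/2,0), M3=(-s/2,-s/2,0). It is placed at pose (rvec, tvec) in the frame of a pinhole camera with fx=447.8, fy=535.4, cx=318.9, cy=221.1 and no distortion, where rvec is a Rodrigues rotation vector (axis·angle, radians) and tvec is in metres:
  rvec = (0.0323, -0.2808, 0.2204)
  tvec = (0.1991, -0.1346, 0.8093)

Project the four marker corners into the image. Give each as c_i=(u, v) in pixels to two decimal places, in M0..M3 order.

c0=(383.00, 168.37) c1=(455.11, 191.31) c2=(472.84, 97.54) c3=(401.65, 69.67)

Intrinsics K: fx=447.8, fy=535.4, cx=318.9, cy=221.1
Marker side s = 0.149 m; corners in marker frame (Z=0):
  M0 = (-0.0745, +0.0745, 0)
  M1 = (+0.0745, +0.0745, 0)
  M2 = (+0.0745, -0.0745, 0)
  M3 = (-0.0745, -0.0745, 0)
rvec = (0.0323, -0.2808, 0.2204), |rvec| = θ = 0.35842 rad = 20.536°
Rodrigues: sinθ=0.35080, 1−cosθ=0.06355; R = I + sinθ·[k]× + (1−cosθ)·[k]×²:
    [+0.93697 -0.22020 -0.27130]
    [+0.21122 +0.97545 -0.06223]
    [+0.27835 +0.00100 +0.96048]
t = (0.1991, -0.1346, 0.8093) m
M0: Pc = R·M0+t = (+0.11289, -0.07766, +0.78864); u = 447.8·(+0.11289)/0.78864 + 318.9 = 383.0013, v = 535.4·(-0.07766)/0.78864 + 221.1 = 168.3739
M1: Pc = R·M1+t = (+0.25250, -0.04619, +0.83011); u = 447.8·(+0.25250)/0.83011 + 318.9 = 455.1097, v = 535.4·(-0.04619)/0.83011 + 221.1 = 191.3071
M2: Pc = R·M2+t = (+0.28531, -0.19154, +0.82996); u = 447.8·(+0.28531)/0.82996 + 318.9 = 472.8362, v = 535.4·(-0.19154)/0.82996 + 221.1 = 97.5427
M3: Pc = R·M3+t = (+0.14570, -0.22301, +0.78849); u = 447.8·(+0.14570)/0.78849 + 318.9 = 401.6466, v = 535.4·(-0.22301)/0.78849 + 221.1 = 69.6733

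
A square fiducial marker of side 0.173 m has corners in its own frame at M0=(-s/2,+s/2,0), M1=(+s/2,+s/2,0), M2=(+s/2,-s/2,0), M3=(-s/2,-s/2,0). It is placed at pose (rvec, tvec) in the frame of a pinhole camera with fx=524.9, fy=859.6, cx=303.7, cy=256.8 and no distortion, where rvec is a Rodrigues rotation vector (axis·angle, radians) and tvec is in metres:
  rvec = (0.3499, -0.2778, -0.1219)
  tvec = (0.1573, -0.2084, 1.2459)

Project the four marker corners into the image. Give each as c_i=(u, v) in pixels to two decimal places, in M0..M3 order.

Intrinsics K: fx=524.9, fy=859.6, cx=303.7, cy=256.8
Marker side s = 0.173 m; corners in marker frame (Z=0):
  M0 = (-0.0865, +0.0865, 0)
  M1 = (+0.0865, +0.0865, 0)
  M2 = (+0.0865, -0.0865, 0)
  M3 = (-0.0865, -0.0865, 0)
rvec = (0.3499, -0.2778, -0.1219), |rvec| = θ = 0.46310 rad = 26.534°
Rodrigues: sinθ=0.44672, 1−cosθ=0.10533; R = I + sinθ·[k]× + (1−cosθ)·[k]×²:
    [+0.95480 +0.06985 -0.28892]
    [-0.16533 +0.93257 -0.32090]
    [+0.24703 +0.35416 +0.90197]
t = (0.1573, -0.2084, 1.2459) m
M0: Pc = R·M0+t = (+0.08075, -0.11343, +1.25517); u = 524.9·(+0.08075)/1.25517 + 303.7 = 337.4697, v = 859.6·(-0.11343)/1.25517 + 256.8 = 179.1165
M1: Pc = R·M1+t = (+0.24593, -0.14203, +1.29790); u = 524.9·(+0.24593)/1.29790 + 303.7 = 403.1604, v = 859.6·(-0.14203)/1.29790 + 256.8 = 162.7315
M2: Pc = R·M2+t = (+0.23385, -0.30337, +1.23663); u = 524.9·(+0.23385)/1.23663 + 303.7 = 402.9589, v = 859.6·(-0.30337)/1.23663 + 256.8 = 45.9246
M3: Pc = R·M3+t = (+0.06867, -0.27477, +1.19390); u = 524.9·(+0.06867)/1.19390 + 303.7 = 333.8899, v = 859.6·(-0.27477)/1.19390 + 256.8 = 58.9694

c0=(337.47, 179.12) c1=(403.16, 162.73) c2=(402.96, 45.92) c3=(333.89, 58.97)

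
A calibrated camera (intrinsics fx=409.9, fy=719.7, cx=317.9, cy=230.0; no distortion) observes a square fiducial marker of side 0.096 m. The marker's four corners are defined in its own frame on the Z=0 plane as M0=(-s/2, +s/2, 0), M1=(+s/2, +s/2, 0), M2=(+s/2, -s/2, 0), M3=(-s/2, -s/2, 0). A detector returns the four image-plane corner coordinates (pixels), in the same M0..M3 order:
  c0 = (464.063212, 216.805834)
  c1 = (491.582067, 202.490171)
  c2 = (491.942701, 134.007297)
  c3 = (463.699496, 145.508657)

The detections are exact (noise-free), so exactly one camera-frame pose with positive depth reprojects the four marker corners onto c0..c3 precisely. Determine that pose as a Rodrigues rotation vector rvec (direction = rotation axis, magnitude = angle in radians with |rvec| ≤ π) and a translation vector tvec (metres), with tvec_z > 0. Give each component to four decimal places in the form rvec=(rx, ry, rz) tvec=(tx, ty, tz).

rvec=(0.2340, -0.5015, -0.1684) tvec=(0.3788, -0.0740, 0.9690)

Intrinsics K: fx=409.9, fy=719.7, cx=317.9, cy=230.0
Marker side s = 0.096 m; corners in marker frame (Z=0):
  M0 = (-0.0480, +0.0480, 0)
  M1 = (+0.0480, +0.0480, 0)
  M2 = (+0.0480, -0.0480, 0)
  M3 = (-0.0480, -0.0480, 0)
Detected image corners:
  c0 = (464.063212, 216.805834) px
  c1 = (491.582067, 202.490171) px
  c2 = (491.942701, 134.007297) px
  c3 = (463.699496, 145.508657) px
Planar DLT: solve 8×8 A·h = b for H (H[2,2]=1):
  H  [+514.68379 +129.22934 +478.13600]
  H  [-52.64268 +774.96534 +175.01145]
  H  [+0.46943 +0.27060 +1.00000]
B = K⁻¹H; ‖b₁‖=1.032014, ‖b₂‖=1.032014; λ = 2/(‖b₁‖+‖b₂‖) = 0.968979, sign → tz>0 ⇒ λ=+0.968979
r₁ = λ·B[:,0] = (+0.86390,-0.21624,+0.45487); r₂ = λ·B[:,1] = (+0.10214,+0.95959,+0.26221)
r₃ = r₁×r₂ = (-0.49319,-0.18006,+0.85108); SVD([r₁ r₂ r₃]) → R = UVᵀ:
  R  [+0.86390 +0.10214 -0.49319]
  R  [-0.21624 +0.95959 -0.18006]
  R  [+0.45487 +0.26221 +0.85108]
t = (+0.37879, -0.07403, +0.96898) m
tr R = 2.674579; θ = arccos((tr R − 1)/2) = 0.578490 rad = 33.145°
axis k = ((R−Rᵀ)₃₂, (R−Rᵀ)₁₃, (R−Rᵀ)₂₁) / (2 sinθ) = (+0.404443, -0.866982, -0.291151)
rvec = θ·k = (+0.233966, -0.501540, -0.168428)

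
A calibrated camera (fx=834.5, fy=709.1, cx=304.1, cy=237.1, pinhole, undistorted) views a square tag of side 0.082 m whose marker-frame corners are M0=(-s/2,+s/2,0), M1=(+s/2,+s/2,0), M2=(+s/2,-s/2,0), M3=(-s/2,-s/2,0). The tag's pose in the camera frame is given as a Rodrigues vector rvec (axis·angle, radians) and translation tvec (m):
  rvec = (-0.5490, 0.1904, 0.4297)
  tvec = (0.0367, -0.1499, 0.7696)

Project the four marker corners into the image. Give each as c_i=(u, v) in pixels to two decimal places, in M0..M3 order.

Intrinsics K: fx=834.5, fy=709.1, cx=304.1, cy=237.1
Marker side s = 0.082 m; corners in marker frame (Z=0):
  M0 = (-0.0410, +0.0410, 0)
  M1 = (+0.0410, +0.0410, 0)
  M2 = (+0.0410, -0.0410, 0)
  M3 = (-0.0410, -0.0410, 0)
rvec = (-0.5490, 0.1904, 0.4297), |rvec| = θ = 0.72270 rad = 41.408°
Rodrigues: sinθ=0.66141, 1−cosθ=0.24998; R = I + sinθ·[k]× + (1−cosθ)·[k]×²:
    [+0.89428 -0.44329 +0.06135]
    [+0.34323 +0.76737 +0.54160]
    [-0.28716 -0.46328 +0.83839]
t = (0.0367, -0.1499, 0.7696) m
M0: Pc = R·M0+t = (-0.01814, -0.13251, +0.76238); u = 834.5·(-0.01814)/0.76238 + 304.1 = 284.2437, v = 709.1·(-0.13251)/0.76238 + 237.1 = 113.8503
M1: Pc = R·M1+t = (+0.05519, -0.10437, +0.73883); u = 834.5·(+0.05519)/0.73883 + 304.1 = 366.4369, v = 709.1·(-0.10437)/0.73883 + 237.1 = 136.9346
M2: Pc = R·M2+t = (+0.09154, -0.16729, +0.77682); u = 834.5·(+0.09154)/0.77682 + 304.1 = 402.4371, v = 709.1·(-0.16729)/0.77682 + 237.1 = 84.3940
M3: Pc = R·M3+t = (+0.01821, -0.19543, +0.80037); u = 834.5·(+0.01821)/0.80037 + 304.1 = 323.0860, v = 709.1·(-0.19543)/0.80037 + 237.1 = 63.9512

c0=(284.24, 113.85) c1=(366.44, 136.93) c2=(402.44, 84.39) c3=(323.09, 63.95)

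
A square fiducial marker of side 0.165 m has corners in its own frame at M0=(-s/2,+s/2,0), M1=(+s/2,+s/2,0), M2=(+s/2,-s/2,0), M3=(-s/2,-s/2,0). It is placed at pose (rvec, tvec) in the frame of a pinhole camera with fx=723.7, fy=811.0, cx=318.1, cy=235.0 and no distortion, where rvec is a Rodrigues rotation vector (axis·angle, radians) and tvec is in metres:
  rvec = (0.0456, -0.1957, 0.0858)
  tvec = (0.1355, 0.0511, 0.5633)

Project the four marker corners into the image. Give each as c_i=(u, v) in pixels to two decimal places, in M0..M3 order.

c0=(380.57, 421.56) c1=(577.42, 429.73) c2=(598.71, 200.73) c3=(400.92, 178.85)

Intrinsics K: fx=723.7, fy=811.0, cx=318.1, cy=235.0
Marker side s = 0.165 m; corners in marker frame (Z=0):
  M0 = (-0.0825, +0.0825, 0)
  M1 = (+0.0825, +0.0825, 0)
  M2 = (+0.0825, -0.0825, 0)
  M3 = (-0.0825, -0.0825, 0)
rvec = (0.0456, -0.1957, 0.0858), |rvec| = θ = 0.21849 rad = 12.519°
Rodrigues: sinθ=0.21676, 1−cosθ=0.02377; R = I + sinθ·[k]× + (1−cosθ)·[k]×²:
    [+0.97726 -0.08956 -0.19220]
    [+0.08067 +0.99530 -0.05360]
    [+0.19610 +0.03688 +0.97989]
t = (0.1355, 0.0511, 0.5633) m
M0: Pc = R·M0+t = (+0.04749, +0.12656, +0.55016); u = 723.7·(+0.04749)/0.55016 + 318.1 = 380.5656, v = 811.0·(+0.12656)/0.55016 + 235.0 = 421.5575
M1: Pc = R·M1+t = (+0.20874, +0.13987, +0.58252); u = 723.7·(+0.20874)/0.58252 + 318.1 = 577.4242, v = 811.0·(+0.13987)/0.58252 + 235.0 = 429.7276
M2: Pc = R·M2+t = (+0.22351, -0.02436, +0.57644); u = 723.7·(+0.22351)/0.57644 + 318.1 = 598.7148, v = 811.0·(-0.02436)/0.57644 + 235.0 = 200.7324
M3: Pc = R·M3+t = (+0.06226, -0.03767, +0.54408); u = 723.7·(+0.06226)/0.54408 + 318.1 = 400.9208, v = 811.0·(-0.03767)/0.54408 + 235.0 = 178.8528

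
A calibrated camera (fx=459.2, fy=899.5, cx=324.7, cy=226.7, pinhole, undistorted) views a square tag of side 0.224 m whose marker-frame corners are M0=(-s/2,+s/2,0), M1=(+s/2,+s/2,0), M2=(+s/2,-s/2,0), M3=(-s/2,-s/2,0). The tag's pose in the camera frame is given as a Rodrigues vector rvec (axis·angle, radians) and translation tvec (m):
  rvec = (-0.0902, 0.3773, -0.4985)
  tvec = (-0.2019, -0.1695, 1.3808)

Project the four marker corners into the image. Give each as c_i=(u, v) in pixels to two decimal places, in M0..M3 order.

c0=(245.10, 215.53) c1=(303.64, 141.49) c2=(270.33, 14.50) c3=(215.11, 93.06)

Intrinsics K: fx=459.2, fy=899.5, cx=324.7, cy=226.7
Marker side s = 0.224 m; corners in marker frame (Z=0):
  M0 = (-0.1120, +0.1120, 0)
  M1 = (+0.1120, +0.1120, 0)
  M2 = (+0.1120, -0.1120, 0)
  M3 = (-0.1120, -0.1120, 0)
rvec = (-0.0902, 0.3773, -0.4985), |rvec| = θ = 0.63166 rad = 36.191°
Rodrigues: sinθ=0.59048, 1−cosθ=0.19295; R = I + sinθ·[k]× + (1−cosθ)·[k]×²:
    [+0.81098 +0.44955 +0.37445]
    [-0.48246 +0.87589 -0.00664]
    [-0.33096 -0.17528 +0.92722]
t = (-0.2019, -0.1695, 1.3808) m
M0: Pc = R·M0+t = (-0.24238, -0.01736, +1.39824); u = 459.2·(-0.24238)/1.39824 + 324.7 = 245.0988, v = 899.5·(-0.01736)/1.39824 + 226.7 = 215.5294
M1: Pc = R·M1+t = (-0.06072, -0.12544, +1.32410); u = 459.2·(-0.06072)/1.32410 + 324.7 = 303.6420, v = 899.5·(-0.12544)/1.32410 + 226.7 = 141.4877
M2: Pc = R·M2+t = (-0.16142, -0.32164, +1.36336); u = 459.2·(-0.16142)/1.36336 + 324.7 = 270.3317, v = 899.5·(-0.32164)/1.36336 + 226.7 = 14.4959
M3: Pc = R·M3+t = (-0.34308, -0.21356, +1.43750); u = 459.2·(-0.34308)/1.43750 + 324.7 = 215.1054, v = 899.5·(-0.21356)/1.43750 + 226.7 = 93.0646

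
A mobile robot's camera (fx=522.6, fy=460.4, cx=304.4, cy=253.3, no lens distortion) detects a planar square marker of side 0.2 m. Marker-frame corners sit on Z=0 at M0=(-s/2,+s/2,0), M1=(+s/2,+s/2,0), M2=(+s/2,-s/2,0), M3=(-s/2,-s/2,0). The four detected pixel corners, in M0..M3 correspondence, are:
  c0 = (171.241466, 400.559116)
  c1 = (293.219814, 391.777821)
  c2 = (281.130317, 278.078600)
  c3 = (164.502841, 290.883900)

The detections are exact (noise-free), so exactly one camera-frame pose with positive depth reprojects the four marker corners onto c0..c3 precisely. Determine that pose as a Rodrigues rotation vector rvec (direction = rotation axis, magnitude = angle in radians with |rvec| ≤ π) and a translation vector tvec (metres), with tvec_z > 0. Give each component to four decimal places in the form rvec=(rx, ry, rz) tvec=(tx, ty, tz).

Intrinsics K: fx=522.6, fy=460.4, cx=304.4, cy=253.3
Marker side s = 0.2 m; corners in marker frame (Z=0):
  M0 = (-0.1000, +0.1000, 0)
  M1 = (+0.1000, +0.1000, 0)
  M2 = (+0.1000, -0.1000, 0)
  M3 = (-0.1000, -0.1000, 0)
Detected image corners:
  c0 = (171.241466, 400.559116) px
  c1 = (293.219814, 391.777821) px
  c2 = (281.130317, 278.078600) px
  c3 = (164.502841, 290.883900) px
Planar DLT: solve 8×8 A·h = b for H (H[2,2]=1):
  H  [+550.66487 -0.62515 +226.23073]
  H  [-122.34006 +487.29354 +339.26888]
  H  [-0.20029 -0.20845 +1.00000]
B = K⁻¹H; ‖b₁‖=1.197524, ‖b₂‖=1.197524; λ = 2/(‖b₁‖+‖b₂‖) = 0.835057, sign → tz>0 ⇒ λ=+0.835057
r₁ = λ·B[:,0] = (+0.97732,-0.12988,-0.16725); r₂ = λ·B[:,1] = (+0.10039,+0.97960,-0.17407)
r₃ = r₁×r₂ = (+0.18645,+0.15333,+0.97043); SVD([r₁ r₂ r₃]) → R = UVᵀ:
  R  [+0.97732 +0.10039 +0.18645]
  R  [-0.12988 +0.97960 +0.15333]
  R  [-0.16725 -0.17407 +0.97043]
t = (-0.12491, +0.15593, +0.83506) m
tr R = 2.927351; θ = arccos((tr R − 1)/2) = 0.270358 rad = 15.490°
axis k = ((R−Rᵀ)₃₂, (R−Rᵀ)₁₃, (R−Rᵀ)₂₁) / (2 sinθ) = (-0.612930, +0.662177, -0.431090)
rvec = θ·k = (-0.165711, +0.179025, -0.116549)

rvec=(-0.1657, 0.1790, -0.1165) tvec=(-0.1249, 0.1559, 0.8351)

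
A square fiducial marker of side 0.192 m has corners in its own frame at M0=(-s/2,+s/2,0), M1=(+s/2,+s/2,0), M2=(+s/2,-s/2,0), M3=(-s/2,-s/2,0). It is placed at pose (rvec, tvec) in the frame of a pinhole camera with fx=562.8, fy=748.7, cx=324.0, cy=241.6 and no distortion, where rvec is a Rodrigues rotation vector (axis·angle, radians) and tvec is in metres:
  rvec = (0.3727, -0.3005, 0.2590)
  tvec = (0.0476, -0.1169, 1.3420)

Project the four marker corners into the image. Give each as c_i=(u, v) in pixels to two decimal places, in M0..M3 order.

c0=(294.64, 214.26) c1=(367.01, 235.13) c2=(393.17, 138.60) c3=(318.66, 111.91)

Intrinsics K: fx=562.8, fy=748.7, cx=324.0, cy=241.6
Marker side s = 0.192 m; corners in marker frame (Z=0):
  M0 = (-0.0960, +0.0960, 0)
  M1 = (+0.0960, +0.0960, 0)
  M2 = (+0.0960, -0.0960, 0)
  M3 = (-0.0960, -0.0960, 0)
rvec = (0.3727, -0.3005, 0.2590), |rvec| = θ = 0.54432 rad = 31.187°
Rodrigues: sinθ=0.51784, 1−cosθ=0.14452; R = I + sinθ·[k]× + (1−cosθ)·[k]×²:
    [+0.92323 -0.30103 -0.23879]
    [+0.19177 +0.89952 -0.39253]
    [+0.33296 +0.31660 +0.88820]
t = (0.0476, -0.1169, 1.3420) m
M0: Pc = R·M0+t = (-0.06993, -0.04896, +1.34043); u = 562.8·(-0.06993)/1.34043 + 324.0 = 294.6392, v = 748.7·(-0.04896)/1.34043 + 241.6 = 214.2558
M1: Pc = R·M1+t = (+0.10733, -0.01214, +1.40436); u = 562.8·(+0.10733)/1.40436 + 324.0 = 367.0135, v = 748.7·(-0.01214)/1.40436 + 241.6 = 235.1301
M2: Pc = R·M2+t = (+0.16513, -0.18484, +1.34357); u = 562.8·(+0.16513)/1.34357 + 324.0 = 393.1699, v = 748.7·(-0.18484)/1.34357 + 241.6 = 138.5960
M3: Pc = R·M3+t = (-0.01213, -0.22166, +1.27964); u = 562.8·(-0.01213)/1.27964 + 324.0 = 318.6643, v = 748.7·(-0.22166)/1.27964 + 241.6 = 111.9074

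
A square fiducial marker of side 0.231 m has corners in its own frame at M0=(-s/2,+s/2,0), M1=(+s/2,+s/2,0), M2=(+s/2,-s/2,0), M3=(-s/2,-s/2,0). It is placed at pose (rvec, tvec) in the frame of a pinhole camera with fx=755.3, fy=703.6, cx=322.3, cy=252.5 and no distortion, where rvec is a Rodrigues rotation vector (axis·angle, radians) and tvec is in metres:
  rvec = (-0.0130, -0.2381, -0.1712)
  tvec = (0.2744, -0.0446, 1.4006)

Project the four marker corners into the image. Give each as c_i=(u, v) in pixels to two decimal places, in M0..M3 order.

c0=(423.15, 297.82) c1=(536.22, 277.07) c2=(515.65, 164.87) c3=(401.63, 181.19)

Intrinsics K: fx=755.3, fy=703.6, cx=322.3, cy=252.5
Marker side s = 0.231 m; corners in marker frame (Z=0):
  M0 = (-0.1155, +0.1155, 0)
  M1 = (+0.1155, +0.1155, 0)
  M2 = (+0.1155, -0.1155, 0)
  M3 = (-0.1155, -0.1155, 0)
rvec = (-0.0130, -0.2381, -0.1712), |rvec| = θ = 0.29355 rad = 16.819°
Rodrigues: sinθ=0.28935, 1−cosθ=0.04278; R = I + sinθ·[k]× + (1−cosθ)·[k]×²:
    [+0.95731 +0.17029 -0.23359]
    [-0.16722 +0.98537 +0.03305]
    [+0.23580 +0.00742 +0.97177]
t = (0.2744, -0.0446, 1.4006) m
M0: Pc = R·M0+t = (+0.18350, +0.08852, +1.37422); u = 755.3·(+0.18350)/1.37422 + 322.3 = 423.1549, v = 703.6·(+0.08852)/1.37422 + 252.5 = 297.8237
M1: Pc = R·M1+t = (+0.40464, +0.04990, +1.42869); u = 755.3·(+0.40464)/1.42869 + 322.3 = 536.2177, v = 703.6·(+0.04990)/1.42869 + 252.5 = 277.0729
M2: Pc = R·M2+t = (+0.36530, -0.17772, +1.42698); u = 755.3·(+0.36530)/1.42698 + 322.3 = 515.6538, v = 703.6·(-0.17772)/1.42698 + 252.5 = 164.8700
M3: Pc = R·M3+t = (+0.14416, -0.13910, +1.37251); u = 755.3·(+0.14416)/1.37251 + 322.3 = 401.6337, v = 703.6·(-0.13910)/1.37251 + 252.5 = 181.1938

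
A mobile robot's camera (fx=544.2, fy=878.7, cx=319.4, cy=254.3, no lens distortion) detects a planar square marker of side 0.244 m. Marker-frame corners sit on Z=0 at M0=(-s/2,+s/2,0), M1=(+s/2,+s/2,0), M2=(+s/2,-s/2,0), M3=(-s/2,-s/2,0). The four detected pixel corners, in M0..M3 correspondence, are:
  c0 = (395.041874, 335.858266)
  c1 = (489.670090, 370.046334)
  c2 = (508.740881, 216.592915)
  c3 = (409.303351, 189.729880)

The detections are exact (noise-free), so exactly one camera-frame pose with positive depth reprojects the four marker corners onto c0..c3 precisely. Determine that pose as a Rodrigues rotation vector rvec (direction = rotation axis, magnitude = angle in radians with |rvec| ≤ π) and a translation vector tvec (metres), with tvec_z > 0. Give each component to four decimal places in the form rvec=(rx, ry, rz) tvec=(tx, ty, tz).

Intrinsics K: fx=544.2, fy=878.7, cx=319.4, cy=254.3
Marker side s = 0.244 m; corners in marker frame (Z=0):
  M0 = (-0.1220, +0.1220, 0)
  M1 = (+0.1220, +0.1220, 0)
  M2 = (+0.1220, -0.1220, 0)
  M3 = (-0.1220, -0.1220, 0)
Detected image corners:
  c0 = (395.041874, 335.858266) px
  c1 = (489.670090, 370.046334) px
  c2 = (508.740881, 216.592915) px
  c3 = (409.303351, 189.729880) px
Planar DLT: solve 8×8 A·h = b for H (H[2,2]=1):
  H  [+292.18316 +5.44013 +449.14045]
  H  [+60.43951 +658.79302 +279.11119]
  H  [-0.23363 +0.16300 +1.00000]
B = K⁻¹H; ‖b₁‖=0.726294, ‖b₂‖=0.726294; λ = 2/(‖b₁‖+‖b₂‖) = 1.376852, sign → tz>0 ⇒ λ=+1.376852
r₁ = λ·B[:,0] = (+0.92804,+0.18780,-0.32168); r₂ = λ·B[:,1] = (-0.11796,+0.96732,+0.22443)
r₃ = r₁×r₂ = (+0.35332,-0.17033,+0.91987); SVD([r₁ r₂ r₃]) → R = UVᵀ:
  R  [+0.92804 -0.11796 +0.35332]
  R  [+0.18780 +0.96732 -0.17033]
  R  [-0.32168 +0.22443 +0.91987]
t = (+0.32825, +0.03888, +1.37685) m
tr R = 2.815228; θ = arccos((tr R − 1)/2) = 0.433231 rad = 24.822°
axis k = ((R−Rᵀ)₃₂, (R−Rᵀ)₁₃, (R−Rᵀ)₂₁) / (2 sinθ) = (+0.470174, +0.803941, +0.364165)
rvec = θ·k = (+0.203694, +0.348292, +0.157768)

rvec=(0.2037, 0.3483, 0.1578) tvec=(0.3282, 0.0389, 1.3769)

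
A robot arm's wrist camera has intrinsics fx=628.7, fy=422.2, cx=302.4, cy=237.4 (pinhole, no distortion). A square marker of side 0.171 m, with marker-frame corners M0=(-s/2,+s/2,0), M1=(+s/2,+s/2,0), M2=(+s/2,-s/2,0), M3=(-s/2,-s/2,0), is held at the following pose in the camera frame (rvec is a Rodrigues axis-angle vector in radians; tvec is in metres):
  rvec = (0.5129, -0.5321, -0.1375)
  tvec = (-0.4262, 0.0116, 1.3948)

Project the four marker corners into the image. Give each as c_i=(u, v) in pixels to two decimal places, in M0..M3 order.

Intrinsics K: fx=628.7, fy=422.2, cx=302.4, cy=237.4
Marker side s = 0.171 m; corners in marker frame (Z=0):
  M0 = (-0.0855, +0.0855, 0)
  M1 = (+0.0855, +0.0855, 0)
  M2 = (+0.0855, -0.0855, 0)
  M3 = (-0.0855, -0.0855, 0)
rvec = (0.5129, -0.5321, -0.1375), |rvec| = θ = 0.75173 rad = 43.071°
Rodrigues: sinθ=0.68291, 1−cosθ=0.26949; R = I + sinθ·[k]× + (1−cosθ)·[k]×²:
    [+0.85596 -0.00524 -0.51701]
    [-0.25506 +0.86553 -0.43105]
    [+0.44975 +0.50083 +0.73952]
t = (-0.4262, 0.0116, 1.3948) m
M0: Pc = R·M0+t = (-0.49983, +0.10741, +1.39917); u = 628.7·(-0.49983)/1.39917 + 302.4 = 77.8059, v = 422.2·(+0.10741)/1.39917 + 237.4 = 269.8112
M1: Pc = R·M1+t = (-0.35346, +0.06379, +1.47607); u = 628.7·(-0.35346)/1.47607 + 302.4 = 151.8504, v = 422.2·(+0.06379)/1.47607 + 237.4 = 255.6472
M2: Pc = R·M2+t = (-0.35257, -0.08421, +1.39043); u = 628.7·(-0.35257)/1.39043 + 302.4 = 142.9826, v = 422.2·(-0.08421)/1.39043 + 237.4 = 211.8298
M3: Pc = R·M3+t = (-0.49894, -0.04059, +1.31353); u = 628.7·(-0.49894)/1.31353 + 302.4 = 63.5912, v = 422.2·(-0.04059)/1.31353 + 237.4 = 224.3518

c0=(77.81, 269.81) c1=(151.85, 255.65) c2=(142.98, 211.83) c3=(63.59, 224.35)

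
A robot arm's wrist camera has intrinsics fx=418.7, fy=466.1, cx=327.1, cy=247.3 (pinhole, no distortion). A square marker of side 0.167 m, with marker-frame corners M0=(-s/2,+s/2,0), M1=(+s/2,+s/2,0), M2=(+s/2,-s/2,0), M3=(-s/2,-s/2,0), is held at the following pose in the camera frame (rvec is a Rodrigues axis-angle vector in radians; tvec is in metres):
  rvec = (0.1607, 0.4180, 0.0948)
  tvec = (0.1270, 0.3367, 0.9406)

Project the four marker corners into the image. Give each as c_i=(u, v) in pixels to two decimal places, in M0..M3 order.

c0=(346.65, 439.91) c1=(417.04, 464.23) c2=(424.56, 385.64) c3=(351.51, 365.99)

Intrinsics K: fx=418.7, fy=466.1, cx=327.1, cy=247.3
Marker side s = 0.167 m; corners in marker frame (Z=0):
  M0 = (-0.0835, +0.0835, 0)
  M1 = (+0.0835, +0.0835, 0)
  M2 = (+0.0835, -0.0835, 0)
  M3 = (-0.0835, -0.0835, 0)
rvec = (0.1607, 0.4180, 0.0948), |rvec| = θ = 0.45775 rad = 26.227°
Rodrigues: sinθ=0.44193, 1−cosθ=0.10295; R = I + sinθ·[k]× + (1−cosθ)·[k]×²:
    [+0.90974 -0.05852 +0.41104]
    [+0.12453 +0.98290 -0.13568]
    [-0.39607 +0.17462 +0.90146]
t = (0.1270, 0.3367, 0.9406) m
M0: Pc = R·M0+t = (+0.04615, +0.40837, +0.98825); u = 418.7·(+0.04615)/0.98825 + 327.1 = 346.6529, v = 466.1·(+0.40837)/0.98825 + 247.3 = 439.9057
M1: Pc = R·M1+t = (+0.19808, +0.42917, +0.92211); u = 418.7·(+0.19808)/0.92211 + 327.1 = 417.0403, v = 466.1·(+0.42917)/0.92211 + 247.3 = 464.2333
M2: Pc = R·M2+t = (+0.20785, +0.26503, +0.89295); u = 418.7·(+0.20785)/0.89295 + 327.1 = 424.5599, v = 466.1·(+0.26503)/0.89295 + 247.3 = 385.6381
M3: Pc = R·M3+t = (+0.05592, +0.24423, +0.95909); u = 418.7·(+0.05592)/0.95909 + 327.1 = 351.5138, v = 466.1·(+0.24423)/0.95909 + 247.3 = 365.9911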